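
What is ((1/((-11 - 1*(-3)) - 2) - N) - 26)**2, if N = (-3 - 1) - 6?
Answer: 25921/100 ≈ 259.21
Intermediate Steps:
N = -10 (N = -4 - 6 = -10)
((1/((-11 - 1*(-3)) - 2) - N) - 26)**2 = ((1/((-11 - 1*(-3)) - 2) - 1*(-10)) - 26)**2 = ((1/((-11 + 3) - 2) + 10) - 26)**2 = ((1/(-8 - 2) + 10) - 26)**2 = ((1/(-10) + 10) - 26)**2 = ((-1/10 + 10) - 26)**2 = (99/10 - 26)**2 = (-161/10)**2 = 25921/100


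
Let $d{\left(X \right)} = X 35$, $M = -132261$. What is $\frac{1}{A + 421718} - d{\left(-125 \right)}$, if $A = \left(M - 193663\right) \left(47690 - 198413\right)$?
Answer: $\frac{214920408368751}{49124664770} \approx 4375.0$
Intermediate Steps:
$d{\left(X \right)} = 35 X$
$A = 49124243052$ ($A = \left(-132261 - 193663\right) \left(47690 - 198413\right) = \left(-325924\right) \left(-150723\right) = 49124243052$)
$\frac{1}{A + 421718} - d{\left(-125 \right)} = \frac{1}{49124243052 + 421718} - 35 \left(-125\right) = \frac{1}{49124664770} - -4375 = \frac{1}{49124664770} + 4375 = \frac{214920408368751}{49124664770}$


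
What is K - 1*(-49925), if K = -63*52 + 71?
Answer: 46720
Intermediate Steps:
K = -3205 (K = -3276 + 71 = -3205)
K - 1*(-49925) = -3205 - 1*(-49925) = -3205 + 49925 = 46720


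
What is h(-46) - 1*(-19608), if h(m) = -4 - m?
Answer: 19650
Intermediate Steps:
h(-46) - 1*(-19608) = (-4 - 1*(-46)) - 1*(-19608) = (-4 + 46) + 19608 = 42 + 19608 = 19650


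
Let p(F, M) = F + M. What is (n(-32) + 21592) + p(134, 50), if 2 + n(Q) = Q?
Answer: 21742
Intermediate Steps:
n(Q) = -2 + Q
(n(-32) + 21592) + p(134, 50) = ((-2 - 32) + 21592) + (134 + 50) = (-34 + 21592) + 184 = 21558 + 184 = 21742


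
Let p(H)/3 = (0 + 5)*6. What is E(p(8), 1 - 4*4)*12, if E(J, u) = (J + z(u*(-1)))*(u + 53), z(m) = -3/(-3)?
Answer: 41496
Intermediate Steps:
z(m) = 1 (z(m) = -3*(-⅓) = 1)
p(H) = 90 (p(H) = 3*((0 + 5)*6) = 3*(5*6) = 3*30 = 90)
E(J, u) = (1 + J)*(53 + u) (E(J, u) = (J + 1)*(u + 53) = (1 + J)*(53 + u))
E(p(8), 1 - 4*4)*12 = (53 + (1 - 4*4) + 53*90 + 90*(1 - 4*4))*12 = (53 + (1 - 16) + 4770 + 90*(1 - 16))*12 = (53 - 15 + 4770 + 90*(-15))*12 = (53 - 15 + 4770 - 1350)*12 = 3458*12 = 41496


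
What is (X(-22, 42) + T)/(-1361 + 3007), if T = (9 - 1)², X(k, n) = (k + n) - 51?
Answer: 33/1646 ≈ 0.020049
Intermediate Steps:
X(k, n) = -51 + k + n
T = 64 (T = 8² = 64)
(X(-22, 42) + T)/(-1361 + 3007) = ((-51 - 22 + 42) + 64)/(-1361 + 3007) = (-31 + 64)/1646 = 33*(1/1646) = 33/1646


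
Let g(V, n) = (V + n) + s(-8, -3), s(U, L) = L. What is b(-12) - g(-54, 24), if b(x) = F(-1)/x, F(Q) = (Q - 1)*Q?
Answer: 197/6 ≈ 32.833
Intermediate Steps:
F(Q) = Q*(-1 + Q) (F(Q) = (-1 + Q)*Q = Q*(-1 + Q))
g(V, n) = -3 + V + n (g(V, n) = (V + n) - 3 = -3 + V + n)
b(x) = 2/x (b(x) = (-(-1 - 1))/x = (-1*(-2))/x = 2/x)
b(-12) - g(-54, 24) = 2/(-12) - (-3 - 54 + 24) = 2*(-1/12) - 1*(-33) = -1/6 + 33 = 197/6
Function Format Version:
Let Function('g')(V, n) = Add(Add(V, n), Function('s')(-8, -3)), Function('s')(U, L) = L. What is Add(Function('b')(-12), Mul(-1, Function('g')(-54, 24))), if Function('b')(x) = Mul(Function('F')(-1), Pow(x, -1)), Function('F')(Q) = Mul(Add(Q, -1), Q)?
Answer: Rational(197, 6) ≈ 32.833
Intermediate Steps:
Function('F')(Q) = Mul(Q, Add(-1, Q)) (Function('F')(Q) = Mul(Add(-1, Q), Q) = Mul(Q, Add(-1, Q)))
Function('g')(V, n) = Add(-3, V, n) (Function('g')(V, n) = Add(Add(V, n), -3) = Add(-3, V, n))
Function('b')(x) = Mul(2, Pow(x, -1)) (Function('b')(x) = Mul(Mul(-1, Add(-1, -1)), Pow(x, -1)) = Mul(Mul(-1, -2), Pow(x, -1)) = Mul(2, Pow(x, -1)))
Add(Function('b')(-12), Mul(-1, Function('g')(-54, 24))) = Add(Mul(2, Pow(-12, -1)), Mul(-1, Add(-3, -54, 24))) = Add(Mul(2, Rational(-1, 12)), Mul(-1, -33)) = Add(Rational(-1, 6), 33) = Rational(197, 6)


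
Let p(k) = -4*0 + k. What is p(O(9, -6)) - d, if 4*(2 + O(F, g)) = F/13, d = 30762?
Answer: -1599719/52 ≈ -30764.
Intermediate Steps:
O(F, g) = -2 + F/52 (O(F, g) = -2 + (F/13)/4 = -2 + F/52)
p(k) = k (p(k) = 0 + k = k)
p(O(9, -6)) - d = (-2 + (1/52)*9) - 1*30762 = (-2 + 9/52) - 30762 = -95/52 - 30762 = -1599719/52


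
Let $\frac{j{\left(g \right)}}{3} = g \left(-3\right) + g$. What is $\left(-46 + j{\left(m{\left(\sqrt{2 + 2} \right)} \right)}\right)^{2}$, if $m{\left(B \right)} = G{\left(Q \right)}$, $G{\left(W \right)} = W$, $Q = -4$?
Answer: $484$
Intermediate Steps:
$m{\left(B \right)} = -4$
$j{\left(g \right)} = - 6 g$ ($j{\left(g \right)} = 3 \left(g \left(-3\right) + g\right) = 3 \left(- 3 g + g\right) = 3 \left(- 2 g\right) = - 6 g$)
$\left(-46 + j{\left(m{\left(\sqrt{2 + 2} \right)} \right)}\right)^{2} = \left(-46 - -24\right)^{2} = \left(-46 + 24\right)^{2} = \left(-22\right)^{2} = 484$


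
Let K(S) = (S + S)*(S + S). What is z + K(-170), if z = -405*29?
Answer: 103855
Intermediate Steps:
K(S) = 4*S² (K(S) = (2*S)*(2*S) = 4*S²)
z = -11745
z + K(-170) = -11745 + 4*(-170)² = -11745 + 4*28900 = -11745 + 115600 = 103855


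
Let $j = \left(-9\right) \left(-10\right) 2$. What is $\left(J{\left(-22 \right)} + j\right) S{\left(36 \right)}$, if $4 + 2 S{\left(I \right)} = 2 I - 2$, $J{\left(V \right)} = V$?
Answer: $5214$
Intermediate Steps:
$j = 180$ ($j = 90 \cdot 2 = 180$)
$S{\left(I \right)} = -3 + I$ ($S{\left(I \right)} = -2 + \frac{2 I - 2}{2} = -2 + \frac{-2 + 2 I}{2} = -2 + \left(-1 + I\right) = -3 + I$)
$\left(J{\left(-22 \right)} + j\right) S{\left(36 \right)} = \left(-22 + 180\right) \left(-3 + 36\right) = 158 \cdot 33 = 5214$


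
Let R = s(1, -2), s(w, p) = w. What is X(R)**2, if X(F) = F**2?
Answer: 1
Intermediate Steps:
R = 1
X(R)**2 = (1**2)**2 = 1**2 = 1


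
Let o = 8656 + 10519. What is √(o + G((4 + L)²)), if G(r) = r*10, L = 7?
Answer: 3*√2265 ≈ 142.78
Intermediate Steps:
G(r) = 10*r
o = 19175
√(o + G((4 + L)²)) = √(19175 + 10*(4 + 7)²) = √(19175 + 10*11²) = √(19175 + 10*121) = √(19175 + 1210) = √20385 = 3*√2265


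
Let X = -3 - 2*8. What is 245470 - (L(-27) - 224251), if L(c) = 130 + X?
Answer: 469610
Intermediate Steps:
X = -19 (X = -3 - 16 = -19)
L(c) = 111 (L(c) = 130 - 19 = 111)
245470 - (L(-27) - 224251) = 245470 - (111 - 224251) = 245470 - 1*(-224140) = 245470 + 224140 = 469610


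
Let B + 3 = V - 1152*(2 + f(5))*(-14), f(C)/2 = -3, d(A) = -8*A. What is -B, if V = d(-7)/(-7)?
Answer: 64523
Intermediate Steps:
f(C) = -6 (f(C) = 2*(-3) = -6)
V = -8 (V = -8*(-7)/(-7) = 56*(-1/7) = -8)
B = -64523 (B = -3 + (-8 - 1152*(2 - 6)*(-14)) = -3 + (-8 - (-4608)*(-14)) = -3 + (-8 - 1152*56) = -3 + (-8 - 64512) = -3 - 64520 = -64523)
-B = -1*(-64523) = 64523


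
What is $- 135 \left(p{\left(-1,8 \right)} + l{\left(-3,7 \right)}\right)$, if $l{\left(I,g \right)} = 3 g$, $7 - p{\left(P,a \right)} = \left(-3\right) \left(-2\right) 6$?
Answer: $1080$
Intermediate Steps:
$p{\left(P,a \right)} = -29$ ($p{\left(P,a \right)} = 7 - \left(-3\right) \left(-2\right) 6 = 7 - 6 \cdot 6 = 7 - 36 = -29$)
$- 135 \left(p{\left(-1,8 \right)} + l{\left(-3,7 \right)}\right) = - 135 \left(-29 + 3 \cdot 7\right) = - 135 \left(-29 + 21\right) = \left(-135\right) \left(-8\right) = 1080$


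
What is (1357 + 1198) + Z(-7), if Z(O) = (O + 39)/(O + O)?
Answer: 17869/7 ≈ 2552.7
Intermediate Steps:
Z(O) = (39 + O)/(2*O) (Z(O) = (39 + O)/((2*O)) = (39 + O)*(1/(2*O)) = (39 + O)/(2*O))
(1357 + 1198) + Z(-7) = (1357 + 1198) + (1/2)*(39 - 7)/(-7) = 2555 + (1/2)*(-1/7)*32 = 2555 - 16/7 = 17869/7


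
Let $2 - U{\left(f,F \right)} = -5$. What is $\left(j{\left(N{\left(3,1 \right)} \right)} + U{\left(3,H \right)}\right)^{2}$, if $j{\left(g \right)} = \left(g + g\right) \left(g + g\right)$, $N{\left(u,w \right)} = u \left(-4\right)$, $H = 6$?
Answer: $339889$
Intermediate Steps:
$U{\left(f,F \right)} = 7$ ($U{\left(f,F \right)} = 2 - -5 = 2 + 5 = 7$)
$N{\left(u,w \right)} = - 4 u$
$j{\left(g \right)} = 4 g^{2}$ ($j{\left(g \right)} = 2 g 2 g = 4 g^{2}$)
$\left(j{\left(N{\left(3,1 \right)} \right)} + U{\left(3,H \right)}\right)^{2} = \left(4 \left(\left(-4\right) 3\right)^{2} + 7\right)^{2} = \left(4 \left(-12\right)^{2} + 7\right)^{2} = \left(4 \cdot 144 + 7\right)^{2} = \left(576 + 7\right)^{2} = 583^{2} = 339889$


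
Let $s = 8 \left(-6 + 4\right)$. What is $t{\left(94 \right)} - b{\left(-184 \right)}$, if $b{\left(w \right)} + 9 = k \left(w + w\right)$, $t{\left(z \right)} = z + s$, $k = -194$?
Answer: $-71305$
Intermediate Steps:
$s = -16$ ($s = 8 \left(-2\right) = -16$)
$t{\left(z \right)} = -16 + z$ ($t{\left(z \right)} = z - 16 = -16 + z$)
$b{\left(w \right)} = -9 - 388 w$ ($b{\left(w \right)} = -9 - 194 \left(w + w\right) = -9 - 194 \cdot 2 w = -9 - 388 w$)
$t{\left(94 \right)} - b{\left(-184 \right)} = \left(-16 + 94\right) - \left(-9 - -71392\right) = 78 - \left(-9 + 71392\right) = 78 - 71383 = -71305$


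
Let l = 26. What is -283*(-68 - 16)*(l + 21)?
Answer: 1117284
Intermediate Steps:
-283*(-68 - 16)*(l + 21) = -283*(-68 - 16)*(26 + 21) = -(-23772)*47 = -283*(-3948) = 1117284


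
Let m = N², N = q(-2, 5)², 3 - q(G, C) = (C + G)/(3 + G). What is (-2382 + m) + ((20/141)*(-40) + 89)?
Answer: -324113/141 ≈ -2298.7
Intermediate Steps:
q(G, C) = 3 - (C + G)/(3 + G)
N = 0 (N = ((9 - 1*5 + 2*(-2))/(3 - 2))² = ((9 - 5 - 4)/1)² = (1*0)² = 0² = 0)
m = 0 (m = 0² = 0)
(-2382 + m) + ((20/141)*(-40) + 89) = (-2382 + 0) + ((20/141)*(-40) + 89) = -2382 + ((20*(1/141))*(-40) + 89) = -2382 + ((20/141)*(-40) + 89) = -2382 + (-800/141 + 89) = -2382 + 11749/141 = -324113/141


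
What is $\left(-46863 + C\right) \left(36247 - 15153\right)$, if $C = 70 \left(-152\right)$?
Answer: $-1212968282$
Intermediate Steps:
$C = -10640$
$\left(-46863 + C\right) \left(36247 - 15153\right) = \left(-46863 - 10640\right) \left(36247 - 15153\right) = \left(-57503\right) 21094 = -1212968282$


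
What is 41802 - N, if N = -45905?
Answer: 87707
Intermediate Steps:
41802 - N = 41802 - 1*(-45905) = 41802 + 45905 = 87707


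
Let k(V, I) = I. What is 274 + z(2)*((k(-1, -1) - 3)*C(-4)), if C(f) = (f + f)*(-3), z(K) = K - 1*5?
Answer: 562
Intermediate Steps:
z(K) = -5 + K (z(K) = K - 5 = -5 + K)
C(f) = -6*f (C(f) = (2*f)*(-3) = -6*f)
274 + z(2)*((k(-1, -1) - 3)*C(-4)) = 274 + (-5 + 2)*((-1 - 3)*(-6*(-4))) = 274 - (-12)*24 = 274 - 3*(-96) = 274 + 288 = 562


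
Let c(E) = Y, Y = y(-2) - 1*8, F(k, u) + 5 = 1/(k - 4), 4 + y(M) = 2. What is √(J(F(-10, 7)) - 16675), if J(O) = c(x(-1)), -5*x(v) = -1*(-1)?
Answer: I*√16685 ≈ 129.17*I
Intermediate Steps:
y(M) = -2 (y(M) = -4 + 2 = -2)
x(v) = -⅕ (x(v) = -(-1)*(-1)/5 = -⅕*1 = -⅕)
F(k, u) = -5 + 1/(-4 + k) (F(k, u) = -5 + 1/(k - 4) = -5 + 1/(-4 + k))
Y = -10 (Y = -2 - 1*8 = -2 - 8 = -10)
c(E) = -10
J(O) = -10
√(J(F(-10, 7)) - 16675) = √(-10 - 16675) = √(-16685) = I*√16685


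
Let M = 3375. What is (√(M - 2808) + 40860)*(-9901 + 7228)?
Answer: -109218780 - 24057*√7 ≈ -1.0928e+8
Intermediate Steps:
(√(M - 2808) + 40860)*(-9901 + 7228) = (√(3375 - 2808) + 40860)*(-9901 + 7228) = (√567 + 40860)*(-2673) = (9*√7 + 40860)*(-2673) = (40860 + 9*√7)*(-2673) = -109218780 - 24057*√7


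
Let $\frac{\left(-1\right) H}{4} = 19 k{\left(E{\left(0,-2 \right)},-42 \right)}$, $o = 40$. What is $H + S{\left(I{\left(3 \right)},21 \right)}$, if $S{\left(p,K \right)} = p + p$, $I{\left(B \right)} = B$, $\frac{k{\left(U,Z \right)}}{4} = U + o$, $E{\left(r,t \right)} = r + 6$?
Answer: $-13978$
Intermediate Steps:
$E{\left(r,t \right)} = 6 + r$
$k{\left(U,Z \right)} = 160 + 4 U$ ($k{\left(U,Z \right)} = 4 \left(U + 40\right) = 4 \left(40 + U\right) = 160 + 4 U$)
$S{\left(p,K \right)} = 2 p$
$H = -13984$ ($H = - 4 \cdot 19 \left(160 + 4 \left(6 + 0\right)\right) = - 4 \cdot 19 \left(160 + 4 \cdot 6\right) = - 4 \cdot 19 \left(160 + 24\right) = - 4 \cdot 19 \cdot 184 = \left(-4\right) 3496 = -13984$)
$H + S{\left(I{\left(3 \right)},21 \right)} = -13984 + 2 \cdot 3 = -13984 + 6 = -13978$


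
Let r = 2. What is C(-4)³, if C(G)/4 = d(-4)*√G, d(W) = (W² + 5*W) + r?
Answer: 4096*I ≈ 4096.0*I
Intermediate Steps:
d(W) = 2 + W² + 5*W (d(W) = (W² + 5*W) + 2 = 2 + W² + 5*W)
C(G) = -8*√G (C(G) = 4*((2 + (-4)² + 5*(-4))*√G) = 4*((2 + 16 - 20)*√G) = 4*(-2*√G) = -8*√G)
C(-4)³ = (-16*I)³ = 4096*I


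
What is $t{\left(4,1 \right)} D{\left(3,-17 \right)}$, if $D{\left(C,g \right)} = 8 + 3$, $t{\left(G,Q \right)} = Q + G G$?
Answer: $187$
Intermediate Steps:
$t{\left(G,Q \right)} = Q + G^{2}$
$D{\left(C,g \right)} = 11$
$t{\left(4,1 \right)} D{\left(3,-17 \right)} = \left(1 + 4^{2}\right) 11 = \left(1 + 16\right) 11 = 17 \cdot 11 = 187$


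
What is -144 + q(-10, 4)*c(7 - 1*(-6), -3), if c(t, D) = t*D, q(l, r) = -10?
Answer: 246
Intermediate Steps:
c(t, D) = D*t
-144 + q(-10, 4)*c(7 - 1*(-6), -3) = -144 - (-30)*(7 - 1*(-6)) = -144 - (-30)*(7 + 6) = -144 - (-30)*13 = -144 - 10*(-39) = -144 + 390 = 246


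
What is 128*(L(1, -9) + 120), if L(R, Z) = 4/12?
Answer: 46208/3 ≈ 15403.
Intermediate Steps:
L(R, Z) = ⅓ (L(R, Z) = 4*(1/12) = ⅓)
128*(L(1, -9) + 120) = 128*(⅓ + 120) = 128*(361/3) = 46208/3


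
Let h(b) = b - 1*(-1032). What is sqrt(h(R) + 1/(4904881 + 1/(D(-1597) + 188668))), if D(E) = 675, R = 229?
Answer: 9*sqrt(839200131634761191446593)/232176220796 ≈ 35.511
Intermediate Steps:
h(b) = 1032 + b (h(b) = b + 1032 = 1032 + b)
sqrt(h(R) + 1/(4904881 + 1/(D(-1597) + 188668))) = sqrt((1032 + 229) + 1/(4904881 + 1/(675 + 188668))) = sqrt(1261 + 1/(4904881 + 1/189343)) = sqrt(1261 + 1/(928704883184/189343)) = sqrt(1261 + 189343/928704883184) = sqrt(1171096857884367/928704883184) = 9*sqrt(839200131634761191446593)/232176220796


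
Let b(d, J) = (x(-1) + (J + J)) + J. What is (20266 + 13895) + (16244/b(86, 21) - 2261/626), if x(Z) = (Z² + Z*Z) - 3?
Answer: 21546537/626 ≈ 34419.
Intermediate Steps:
x(Z) = -3 + 2*Z² (x(Z) = (Z² + Z²) - 3 = 2*Z² - 3 = -3 + 2*Z²)
b(d, J) = -1 + 3*J (b(d, J) = ((-3 + 2*(-1)²) + (J + J)) + J = ((-3 + 2*1) + 2*J) + J = ((-3 + 2) + 2*J) + J = (-1 + 2*J) + J = -1 + 3*J)
(20266 + 13895) + (16244/b(86, 21) - 2261/626) = (20266 + 13895) + (16244/(-1 + 3*21) - 2261/626) = 34161 + (16244/(-1 + 63) - 2261*1/626) = 34161 + (16244/62 - 2261/626) = 34161 + (16244*(1/62) - 2261/626) = 34161 + (262 - 2261/626) = 34161 + 161751/626 = 21546537/626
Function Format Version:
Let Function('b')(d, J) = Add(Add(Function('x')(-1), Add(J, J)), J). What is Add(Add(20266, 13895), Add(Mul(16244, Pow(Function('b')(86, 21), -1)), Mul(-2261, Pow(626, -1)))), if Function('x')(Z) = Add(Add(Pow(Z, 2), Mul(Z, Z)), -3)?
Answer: Rational(21546537, 626) ≈ 34419.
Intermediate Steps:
Function('x')(Z) = Add(-3, Mul(2, Pow(Z, 2))) (Function('x')(Z) = Add(Add(Pow(Z, 2), Pow(Z, 2)), -3) = Add(Mul(2, Pow(Z, 2)), -3) = Add(-3, Mul(2, Pow(Z, 2))))
Function('b')(d, J) = Add(-1, Mul(3, J)) (Function('b')(d, J) = Add(Add(Add(-3, Mul(2, Pow(-1, 2))), Add(J, J)), J) = Add(Add(Add(-3, Mul(2, 1)), Mul(2, J)), J) = Add(Add(Add(-3, 2), Mul(2, J)), J) = Add(Add(-1, Mul(2, J)), J) = Add(-1, Mul(3, J)))
Add(Add(20266, 13895), Add(Mul(16244, Pow(Function('b')(86, 21), -1)), Mul(-2261, Pow(626, -1)))) = Add(Add(20266, 13895), Add(Mul(16244, Pow(Add(-1, Mul(3, 21)), -1)), Mul(-2261, Pow(626, -1)))) = Add(34161, Add(Mul(16244, Pow(Add(-1, 63), -1)), Mul(-2261, Rational(1, 626)))) = Add(34161, Add(Mul(16244, Pow(62, -1)), Rational(-2261, 626))) = Add(34161, Add(Mul(16244, Rational(1, 62)), Rational(-2261, 626))) = Add(34161, Add(262, Rational(-2261, 626))) = Add(34161, Rational(161751, 626)) = Rational(21546537, 626)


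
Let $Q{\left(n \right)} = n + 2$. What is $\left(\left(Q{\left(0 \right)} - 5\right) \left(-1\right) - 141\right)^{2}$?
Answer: $19044$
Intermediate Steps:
$Q{\left(n \right)} = 2 + n$
$\left(\left(Q{\left(0 \right)} - 5\right) \left(-1\right) - 141\right)^{2} = \left(\left(\left(2 + 0\right) - 5\right) \left(-1\right) - 141\right)^{2} = \left(\left(2 - 5\right) \left(-1\right) - 141\right)^{2} = \left(\left(-3\right) \left(-1\right) - 141\right)^{2} = \left(3 - 141\right)^{2} = \left(-138\right)^{2} = 19044$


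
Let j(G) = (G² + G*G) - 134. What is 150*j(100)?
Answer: 2979900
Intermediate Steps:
j(G) = -134 + 2*G² (j(G) = (G² + G²) - 134 = 2*G² - 134 = -134 + 2*G²)
150*j(100) = 150*(-134 + 2*100²) = 150*(-134 + 2*10000) = 150*(-134 + 20000) = 150*19866 = 2979900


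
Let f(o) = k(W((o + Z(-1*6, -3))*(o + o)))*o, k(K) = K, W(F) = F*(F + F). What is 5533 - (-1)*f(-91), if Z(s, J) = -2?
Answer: -52141079099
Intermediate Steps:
W(F) = 2*F**2 (W(F) = F*(2*F) = 2*F**2)
f(o) = 8*o**3*(-2 + o)**2 (f(o) = (2*((o - 2)*(o + o))**2)*o = (2*((-2 + o)*(2*o))**2)*o = (2*(2*o*(-2 + o))**2)*o = (2*(4*o**2*(-2 + o)**2))*o = (8*o**2*(-2 + o)**2)*o = 8*o**3*(-2 + o)**2)
5533 - (-1)*f(-91) = 5533 - (-1)*8*(-91)**3*(-2 - 91)**2 = 5533 - (-1)*8*(-753571)*(-93)**2 = 5533 - (-1)*8*(-753571)*8649 = 5533 - (-1)*(-52141084632) = 5533 - 1*52141084632 = 5533 - 52141084632 = -52141079099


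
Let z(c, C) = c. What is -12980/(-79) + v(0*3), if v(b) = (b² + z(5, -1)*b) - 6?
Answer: 12506/79 ≈ 158.30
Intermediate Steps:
v(b) = -6 + b² + 5*b (v(b) = (b² + 5*b) - 6 = -6 + b² + 5*b)
-12980/(-79) + v(0*3) = -12980/(-79) + (-6 + (0*3)² + 5*(0*3)) = -12980*(-1)/79 + (-6 + 0² + 5*0) = -118*(-110/79) + (-6 + 0 + 0) = 12980/79 - 6 = 12506/79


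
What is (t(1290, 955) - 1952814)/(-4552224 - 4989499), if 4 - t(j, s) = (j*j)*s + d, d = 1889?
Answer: 1591170199/9541723 ≈ 166.76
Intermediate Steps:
t(j, s) = -1885 - s*j² (t(j, s) = 4 - ((j*j)*s + 1889) = 4 - (j²*s + 1889) = 4 - (s*j² + 1889) = 4 - (1889 + s*j²) = 4 + (-1889 - s*j²) = -1885 - s*j²)
(t(1290, 955) - 1952814)/(-4552224 - 4989499) = ((-1885 - 1*955*1290²) - 1952814)/(-4552224 - 4989499) = ((-1885 - 1*955*1664100) - 1952814)/(-9541723) = ((-1885 - 1589215500) - 1952814)*(-1/9541723) = (-1589217385 - 1952814)*(-1/9541723) = -1591170199*(-1/9541723) = 1591170199/9541723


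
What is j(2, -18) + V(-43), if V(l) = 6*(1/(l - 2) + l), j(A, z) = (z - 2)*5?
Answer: -5372/15 ≈ -358.13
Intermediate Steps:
j(A, z) = -10 + 5*z (j(A, z) = (-2 + z)*5 = -10 + 5*z)
V(l) = 6*l + 6/(-2 + l) (V(l) = 6*(1/(-2 + l) + l) = 6*(l + 1/(-2 + l)) = 6*l + 6/(-2 + l))
j(2, -18) + V(-43) = (-10 + 5*(-18)) + 6*(1 + (-43)² - 2*(-43))/(-2 - 43) = (-10 - 90) + 6*(1 + 1849 + 86)/(-45) = -100 + 6*(-1/45)*1936 = -100 - 3872/15 = -5372/15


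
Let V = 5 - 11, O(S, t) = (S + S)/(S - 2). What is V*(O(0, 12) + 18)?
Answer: -108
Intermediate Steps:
O(S, t) = 2*S/(-2 + S) (O(S, t) = (2*S)/(-2 + S) = 2*S/(-2 + S))
V = -6
V*(O(0, 12) + 18) = -6*(2*0/(-2 + 0) + 18) = -6*(2*0/(-2) + 18) = -6*(2*0*(-½) + 18) = -6*(0 + 18) = -6*18 = -108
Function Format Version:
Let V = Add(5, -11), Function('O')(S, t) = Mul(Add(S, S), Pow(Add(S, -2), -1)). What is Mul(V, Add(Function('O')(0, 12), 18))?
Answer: -108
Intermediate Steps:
Function('O')(S, t) = Mul(2, S, Pow(Add(-2, S), -1)) (Function('O')(S, t) = Mul(Mul(2, S), Pow(Add(-2, S), -1)) = Mul(2, S, Pow(Add(-2, S), -1)))
V = -6
Mul(V, Add(Function('O')(0, 12), 18)) = Mul(-6, Add(Mul(2, 0, Pow(Add(-2, 0), -1)), 18)) = Mul(-6, Add(Mul(2, 0, Pow(-2, -1)), 18)) = Mul(-6, Add(Mul(2, 0, Rational(-1, 2)), 18)) = Mul(-6, Add(0, 18)) = Mul(-6, 18) = -108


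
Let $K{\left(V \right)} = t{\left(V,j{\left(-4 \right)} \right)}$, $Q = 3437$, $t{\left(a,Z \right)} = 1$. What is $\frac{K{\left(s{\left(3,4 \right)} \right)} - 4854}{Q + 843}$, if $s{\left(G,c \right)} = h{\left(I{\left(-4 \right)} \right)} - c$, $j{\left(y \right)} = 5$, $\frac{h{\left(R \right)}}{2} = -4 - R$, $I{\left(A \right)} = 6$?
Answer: $- \frac{4853}{4280} \approx -1.1339$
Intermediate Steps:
$h{\left(R \right)} = -8 - 2 R$ ($h{\left(R \right)} = 2 \left(-4 - R\right) = -8 - 2 R$)
$s{\left(G,c \right)} = -20 - c$ ($s{\left(G,c \right)} = \left(-8 - 12\right) - c = -20 - c$)
$K{\left(V \right)} = 1$
$\frac{K{\left(s{\left(3,4 \right)} \right)} - 4854}{Q + 843} = \frac{1 - 4854}{3437 + 843} = - \frac{4853}{4280}$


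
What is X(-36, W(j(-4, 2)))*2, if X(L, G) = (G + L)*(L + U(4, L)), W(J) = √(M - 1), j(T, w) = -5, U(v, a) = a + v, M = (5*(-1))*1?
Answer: 4896 - 136*I*√6 ≈ 4896.0 - 333.13*I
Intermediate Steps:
M = -5 (M = -5*1 = -5)
W(J) = I*√6 (W(J) = √(-5 - 1) = √(-6) = I*√6)
X(L, G) = (4 + 2*L)*(G + L) (X(L, G) = (G + L)*(L + (L + 4)) = (G + L)*(L + (4 + L)) = (G + L)*(4 + 2*L) = (4 + 2*L)*(G + L))
X(-36, W(j(-4, 2)))*2 = (2*(-36)² + 4*(I*√6) + 4*(-36) + 2*(I*√6)*(-36))*2 = (2*1296 + 4*I*√6 - 144 - 72*I*√6)*2 = (2592 + 4*I*√6 - 144 - 72*I*√6)*2 = (2448 - 68*I*√6)*2 = 4896 - 136*I*√6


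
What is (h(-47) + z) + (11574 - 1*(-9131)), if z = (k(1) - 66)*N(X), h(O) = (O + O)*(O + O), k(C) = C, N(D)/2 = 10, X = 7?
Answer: 28241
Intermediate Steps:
N(D) = 20 (N(D) = 2*10 = 20)
h(O) = 4*O² (h(O) = (2*O)*(2*O) = 4*O²)
z = -1300 (z = (1 - 66)*20 = -65*20 = -1300)
(h(-47) + z) + (11574 - 1*(-9131)) = (4*(-47)² - 1300) + (11574 - 1*(-9131)) = (4*2209 - 1300) + (11574 + 9131) = (8836 - 1300) + 20705 = 7536 + 20705 = 28241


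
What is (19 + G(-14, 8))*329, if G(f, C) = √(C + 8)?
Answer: 7567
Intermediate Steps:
G(f, C) = √(8 + C)
(19 + G(-14, 8))*329 = (19 + √(8 + 8))*329 = (19 + √16)*329 = (19 + 4)*329 = 23*329 = 7567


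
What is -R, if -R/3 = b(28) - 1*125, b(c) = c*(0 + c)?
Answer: 1977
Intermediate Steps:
b(c) = c**2 (b(c) = c*c = c**2)
R = -1977 (R = -3*(28**2 - 1*125) = -3*(784 - 125) = -3*659 = -1977)
-R = -1*(-1977) = 1977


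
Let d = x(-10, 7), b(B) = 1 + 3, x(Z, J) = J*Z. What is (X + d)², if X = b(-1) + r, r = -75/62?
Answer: 17363889/3844 ≈ 4517.1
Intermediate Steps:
r = -75/62 (r = -75*1/62 = -75/62 ≈ -1.2097)
b(B) = 4
d = -70 (d = 7*(-10) = -70)
X = 173/62 (X = 4 - 75/62 = 173/62 ≈ 2.7903)
(X + d)² = (173/62 - 70)² = (-4167/62)² = 17363889/3844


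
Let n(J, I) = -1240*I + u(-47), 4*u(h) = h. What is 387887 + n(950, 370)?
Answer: -283699/4 ≈ -70925.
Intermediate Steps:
u(h) = h/4
n(J, I) = -47/4 - 1240*I (n(J, I) = -1240*I + (¼)*(-47) = -1240*I - 47/4 = -47/4 - 1240*I)
387887 + n(950, 370) = 387887 + (-47/4 - 1240*370) = 387887 + (-47/4 - 458800) = 387887 - 1835247/4 = -283699/4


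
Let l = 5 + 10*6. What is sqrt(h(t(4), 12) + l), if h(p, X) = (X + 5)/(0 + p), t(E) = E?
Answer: sqrt(277)/2 ≈ 8.3217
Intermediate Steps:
h(p, X) = (5 + X)/p
l = 65 (l = 5 + 60 = 65)
sqrt(h(t(4), 12) + l) = sqrt((5 + 12)/4 + 65) = sqrt((1/4)*17 + 65) = sqrt(17/4 + 65) = sqrt(277/4) = sqrt(277)/2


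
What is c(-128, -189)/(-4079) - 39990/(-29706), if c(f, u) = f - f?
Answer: 6665/4951 ≈ 1.3462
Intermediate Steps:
c(f, u) = 0
c(-128, -189)/(-4079) - 39990/(-29706) = 0/(-4079) - 39990/(-29706) = 0*(-1/4079) - 39990*(-1/29706) = 0 + 6665/4951 = 6665/4951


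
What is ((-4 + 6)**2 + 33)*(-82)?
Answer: -3034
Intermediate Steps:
((-4 + 6)**2 + 33)*(-82) = (2**2 + 33)*(-82) = (4 + 33)*(-82) = 37*(-82) = -3034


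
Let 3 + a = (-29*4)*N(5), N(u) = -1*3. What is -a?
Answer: -345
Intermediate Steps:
N(u) = -3
a = 345 (a = -3 - 29*4*(-3) = -3 - 116*(-3) = -3 + 348 = 345)
-a = -1*345 = -345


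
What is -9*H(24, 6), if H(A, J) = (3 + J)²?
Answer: -729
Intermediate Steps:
-9*H(24, 6) = -9*(3 + 6)² = -9*9² = -9*81 = -729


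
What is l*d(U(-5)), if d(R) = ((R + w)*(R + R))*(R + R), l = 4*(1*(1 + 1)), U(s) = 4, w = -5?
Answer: -512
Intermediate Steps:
l = 8 (l = 4*(1*2) = 4*2 = 8)
d(R) = 4*R²*(-5 + R) (d(R) = ((R - 5)*(R + R))*(R + R) = ((-5 + R)*(2*R))*(2*R) = (2*R*(-5 + R))*(2*R) = 4*R²*(-5 + R))
l*d(U(-5)) = 8*(4*4²*(-5 + 4)) = 8*(4*16*(-1)) = 8*(-64) = -512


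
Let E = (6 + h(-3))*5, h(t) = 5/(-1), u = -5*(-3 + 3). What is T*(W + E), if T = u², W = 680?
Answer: 0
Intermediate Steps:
u = 0 (u = -5*0 = 0)
T = 0 (T = 0² = 0)
h(t) = -5 (h(t) = 5*(-1) = -5)
E = 5 (E = (6 - 5)*5 = 1*5 = 5)
T*(W + E) = 0*(680 + 5) = 0*685 = 0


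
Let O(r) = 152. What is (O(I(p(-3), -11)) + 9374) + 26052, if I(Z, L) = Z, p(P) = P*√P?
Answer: 35578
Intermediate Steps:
p(P) = P^(3/2)
(O(I(p(-3), -11)) + 9374) + 26052 = (152 + 9374) + 26052 = 9526 + 26052 = 35578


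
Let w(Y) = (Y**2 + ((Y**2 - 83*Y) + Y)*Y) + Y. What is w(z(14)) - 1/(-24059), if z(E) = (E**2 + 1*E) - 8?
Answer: 118790975675/24059 ≈ 4.9375e+6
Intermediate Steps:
z(E) = -8 + E + E**2 (z(E) = (E**2 + E) - 8 = (E + E**2) - 8 = -8 + E + E**2)
w(Y) = Y + Y**2 + Y*(Y**2 - 82*Y) (w(Y) = (Y**2 + (Y**2 - 82*Y)*Y) + Y = (Y**2 + Y*(Y**2 - 82*Y)) + Y = Y + Y**2 + Y*(Y**2 - 82*Y))
w(z(14)) - 1/(-24059) = (-8 + 14 + 14**2)*(1 + (-8 + 14 + 14**2)**2 - 81*(-8 + 14 + 14**2)) - 1/(-24059) = (-8 + 14 + 196)*(1 + (-8 + 14 + 196)**2 - 81*(-8 + 14 + 196)) - 1*(-1/24059) = 202*(1 + 202**2 - 81*202) + 1/24059 = 202*(1 + 40804 - 16362) + 1/24059 = 202*24443 + 1/24059 = 4937486 + 1/24059 = 118790975675/24059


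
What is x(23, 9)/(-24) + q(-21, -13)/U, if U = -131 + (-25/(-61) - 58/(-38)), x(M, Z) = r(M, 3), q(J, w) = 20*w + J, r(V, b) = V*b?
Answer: -835023/1196680 ≈ -0.69778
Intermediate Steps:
q(J, w) = J + 20*w
x(M, Z) = 3*M (x(M, Z) = M*3 = 3*M)
U = -149585/1159 (U = -131 + (-25*(-1/61) - 58*(-1/38)) = -131 + (25/61 + 29/19) = -131 + 2244/1159 = -149585/1159 ≈ -129.06)
x(23, 9)/(-24) + q(-21, -13)/U = (3*23)/(-24) + (-21 + 20*(-13))/(-149585/1159) = 69*(-1/24) + (-21 - 260)*(-1159/149585) = -23/8 - 281*(-1159/149585) = -23/8 + 325679/149585 = -835023/1196680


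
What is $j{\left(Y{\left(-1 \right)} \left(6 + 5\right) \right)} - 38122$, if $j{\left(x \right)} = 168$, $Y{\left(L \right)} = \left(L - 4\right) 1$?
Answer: $-37954$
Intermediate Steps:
$Y{\left(L \right)} = -4 + L$ ($Y{\left(L \right)} = \left(-4 + L\right) 1 = -4 + L$)
$j{\left(Y{\left(-1 \right)} \left(6 + 5\right) \right)} - 38122 = 168 - 38122 = -37954$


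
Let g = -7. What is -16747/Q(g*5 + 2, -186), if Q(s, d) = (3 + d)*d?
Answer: -16747/34038 ≈ -0.49201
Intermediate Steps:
Q(s, d) = d*(3 + d)
-16747/Q(g*5 + 2, -186) = -16747*(-1/(186*(3 - 186))) = -16747/((-186*(-183))) = -16747/34038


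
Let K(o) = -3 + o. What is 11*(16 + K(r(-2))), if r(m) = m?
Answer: 121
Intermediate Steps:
11*(16 + K(r(-2))) = 11*(16 + (-3 - 2)) = 11*(16 - 5) = 11*11 = 121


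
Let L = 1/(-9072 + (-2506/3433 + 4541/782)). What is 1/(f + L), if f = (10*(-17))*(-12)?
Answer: 24341116071/49655874100234 ≈ 0.00049020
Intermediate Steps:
f = 2040 (f = -170*(-12) = 2040)
L = -2684606/24341116071 (L = 1/(-9072 + (-2506*1/3433 + 4541*(1/782))) = 1/(-9072 + (-2506/3433 + 4541/782)) = 1/(-9072 + 13629561/2684606) = 1/(-24341116071/2684606) = -2684606/24341116071 ≈ -0.00011029)
1/(f + L) = 1/(2040 - 2684606/24341116071) = 1/(49655874100234/24341116071) = 24341116071/49655874100234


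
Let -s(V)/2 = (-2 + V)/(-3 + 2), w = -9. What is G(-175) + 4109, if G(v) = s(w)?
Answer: 4087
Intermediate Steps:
s(V) = -4 + 2*V (s(V) = -2*(-2 + V)/(-3 + 2) = -2*(-2 + V)/(-1) = -2*(-2 + V)*(-1) = -2*(2 - V) = -4 + 2*V)
G(v) = -22 (G(v) = -4 + 2*(-9) = -4 - 18 = -22)
G(-175) + 4109 = -22 + 4109 = 4087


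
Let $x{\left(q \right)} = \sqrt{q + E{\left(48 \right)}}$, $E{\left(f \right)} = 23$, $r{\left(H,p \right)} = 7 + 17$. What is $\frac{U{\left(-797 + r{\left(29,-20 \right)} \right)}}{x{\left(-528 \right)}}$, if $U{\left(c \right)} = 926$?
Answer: $- \frac{926 i \sqrt{505}}{505} \approx - 41.206 i$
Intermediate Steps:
$r{\left(H,p \right)} = 24$
$x{\left(q \right)} = \sqrt{23 + q}$ ($x{\left(q \right)} = \sqrt{q + 23} = \sqrt{23 + q}$)
$\frac{U{\left(-797 + r{\left(29,-20 \right)} \right)}}{x{\left(-528 \right)}} = \frac{926}{\sqrt{23 - 528}} = \frac{926}{\sqrt{-505}} = \frac{926}{i \sqrt{505}} = 926 \left(- \frac{i \sqrt{505}}{505}\right) = - \frac{926 i \sqrt{505}}{505}$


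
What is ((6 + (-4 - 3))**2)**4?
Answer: 1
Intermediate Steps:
((6 + (-4 - 3))**2)**4 = ((6 - 7)**2)**4 = ((-1)**2)**4 = 1**4 = 1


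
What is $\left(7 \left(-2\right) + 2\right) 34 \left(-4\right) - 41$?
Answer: $1591$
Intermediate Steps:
$\left(7 \left(-2\right) + 2\right) 34 \left(-4\right) - 41 = \left(-14 + 2\right) \left(-136\right) - 41 = \left(-12\right) \left(-136\right) - 41 = 1632 - 41 = 1591$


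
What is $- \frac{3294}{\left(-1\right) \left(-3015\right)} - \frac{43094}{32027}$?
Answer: $- \frac{26158372}{10729045} \approx -2.4381$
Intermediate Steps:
$- \frac{3294}{\left(-1\right) \left(-3015\right)} - \frac{43094}{32027} = - \frac{3294}{3015} - \frac{43094}{32027} = \left(-3294\right) \frac{1}{3015} - \frac{43094}{32027} = - \frac{366}{335} - \frac{43094}{32027} = - \frac{26158372}{10729045}$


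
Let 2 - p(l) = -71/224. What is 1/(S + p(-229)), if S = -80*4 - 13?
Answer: -224/74073 ≈ -0.0030240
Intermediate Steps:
p(l) = 519/224 (p(l) = 2 - (-71)/224 = 2 - 1*(-71/224) = 2 + 71/224 = 519/224)
S = -333 (S = -320 - 13 = -333)
1/(S + p(-229)) = 1/(-333 + 519/224) = 1/(-74073/224) = -224/74073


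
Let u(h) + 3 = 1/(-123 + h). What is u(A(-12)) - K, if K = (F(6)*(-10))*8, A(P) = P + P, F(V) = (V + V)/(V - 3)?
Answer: 46598/147 ≈ 316.99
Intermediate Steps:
F(V) = 2*V/(-3 + V) (F(V) = (2*V)/(-3 + V) = 2*V/(-3 + V))
A(P) = 2*P
K = -320 (K = ((2*6/(-3 + 6))*(-10))*8 = ((2*6/3)*(-10))*8 = ((2*6*(⅓))*(-10))*8 = (4*(-10))*8 = -40*8 = -320)
u(h) = -3 + 1/(-123 + h)
u(A(-12)) - K = (370 - 6*(-12))/(-123 + 2*(-12)) - 1*(-320) = (370 - 3*(-24))/(-123 - 24) + 320 = (370 + 72)/(-147) + 320 = -1/147*442 + 320 = -442/147 + 320 = 46598/147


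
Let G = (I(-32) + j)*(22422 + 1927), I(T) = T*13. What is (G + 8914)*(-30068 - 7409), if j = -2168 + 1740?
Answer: 769839117234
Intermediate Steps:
j = -428
I(T) = 13*T
G = -20550556 (G = (13*(-32) - 428)*(22422 + 1927) = (-416 - 428)*24349 = -844*24349 = -20550556)
(G + 8914)*(-30068 - 7409) = (-20550556 + 8914)*(-30068 - 7409) = -20541642*(-37477) = 769839117234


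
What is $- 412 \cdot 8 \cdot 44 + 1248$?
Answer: $-143776$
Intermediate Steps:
$- 412 \cdot 8 \cdot 44 + 1248 = \left(-412\right) 352 + 1248 = -145024 + 1248 = -143776$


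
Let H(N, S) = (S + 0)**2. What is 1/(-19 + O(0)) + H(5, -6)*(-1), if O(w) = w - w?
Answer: -685/19 ≈ -36.053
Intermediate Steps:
O(w) = 0
H(N, S) = S**2
1/(-19 + O(0)) + H(5, -6)*(-1) = 1/(-19 + 0) + (-6)**2*(-1) = 1/(-19) + 36*(-1) = -1/19 - 36 = -685/19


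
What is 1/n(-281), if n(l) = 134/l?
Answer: -281/134 ≈ -2.0970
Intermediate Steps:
1/n(-281) = 1/(134/(-281)) = 1/(134*(-1/281)) = 1/(-134/281) = -281/134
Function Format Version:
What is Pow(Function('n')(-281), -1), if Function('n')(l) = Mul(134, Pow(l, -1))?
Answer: Rational(-281, 134) ≈ -2.0970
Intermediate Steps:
Pow(Function('n')(-281), -1) = Pow(Mul(134, Pow(-281, -1)), -1) = Pow(Mul(134, Rational(-1, 281)), -1) = Pow(Rational(-134, 281), -1) = Rational(-281, 134)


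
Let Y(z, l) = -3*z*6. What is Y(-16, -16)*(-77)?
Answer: -22176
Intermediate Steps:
Y(z, l) = -18*z
Y(-16, -16)*(-77) = -18*(-16)*(-77) = 288*(-77) = -22176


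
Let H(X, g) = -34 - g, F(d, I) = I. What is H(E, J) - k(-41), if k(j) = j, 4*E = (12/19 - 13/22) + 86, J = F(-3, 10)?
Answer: -3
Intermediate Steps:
J = 10
E = 35965/1672 (E = ((12/19 - 13/22) + 86)/4 = (17/418 + 86)/4 = (1/4)*(35965/418) = 35965/1672 ≈ 21.510)
H(E, J) - k(-41) = (-34 - 1*10) - 1*(-41) = (-34 - 10) + 41 = -44 + 41 = -3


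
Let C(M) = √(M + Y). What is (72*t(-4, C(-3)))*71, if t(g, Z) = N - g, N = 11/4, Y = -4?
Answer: 34506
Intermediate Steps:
C(M) = √(-4 + M) (C(M) = √(M - 4) = √(-4 + M))
N = 11/4 (N = 11*(¼) = 11/4 ≈ 2.7500)
t(g, Z) = 11/4 - g
(72*t(-4, C(-3)))*71 = (72*(11/4 - 1*(-4)))*71 = (72*(11/4 + 4))*71 = (72*(27/4))*71 = 486*71 = 34506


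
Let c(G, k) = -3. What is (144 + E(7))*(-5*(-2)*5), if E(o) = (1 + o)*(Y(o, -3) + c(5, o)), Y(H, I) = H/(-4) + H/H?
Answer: 5700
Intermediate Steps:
Y(H, I) = 1 - H/4 (Y(H, I) = H*(-1/4) + 1 = -H/4 + 1 = 1 - H/4)
E(o) = (1 + o)*(-2 - o/4) (E(o) = (1 + o)*((1 - o/4) - 3) = (1 + o)*(-2 - o/4))
(144 + E(7))*(-5*(-2)*5) = (144 + (-2 - 9/4*7 - 1/4*7**2))*(-5*(-2)*5) = (144 + (-2 - 63/4 - 1/4*49))*(10*5) = (144 + (-2 - 63/4 - 49/4))*50 = (144 - 30)*50 = 114*50 = 5700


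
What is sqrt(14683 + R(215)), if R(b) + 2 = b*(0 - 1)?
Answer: sqrt(14466) ≈ 120.27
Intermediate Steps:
R(b) = -2 - b (R(b) = -2 + b*(0 - 1) = -2 + b*(-1) = -2 - b)
sqrt(14683 + R(215)) = sqrt(14683 + (-2 - 1*215)) = sqrt(14683 + (-2 - 215)) = sqrt(14683 - 217) = sqrt(14466)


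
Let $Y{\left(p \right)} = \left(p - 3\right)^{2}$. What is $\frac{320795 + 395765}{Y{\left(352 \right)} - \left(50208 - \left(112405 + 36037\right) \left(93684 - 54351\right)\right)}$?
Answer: $\frac{716560}{5838740779} \approx 0.00012273$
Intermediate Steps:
$Y{\left(p \right)} = \left(-3 + p\right)^{2}$
$\frac{320795 + 395765}{Y{\left(352 \right)} - \left(50208 - \left(112405 + 36037\right) \left(93684 - 54351\right)\right)} = \frac{320795 + 395765}{\left(-3 + 352\right)^{2} - \left(50208 - \left(112405 + 36037\right) \left(93684 - 54351\right)\right)} = \frac{716560}{349^{2} + \left(148442 \cdot 39333 - 50208\right)} = \frac{716560}{121801 + \left(5838669186 - 50208\right)} = \frac{716560}{121801 + 5838618978} = \frac{716560}{5838740779}$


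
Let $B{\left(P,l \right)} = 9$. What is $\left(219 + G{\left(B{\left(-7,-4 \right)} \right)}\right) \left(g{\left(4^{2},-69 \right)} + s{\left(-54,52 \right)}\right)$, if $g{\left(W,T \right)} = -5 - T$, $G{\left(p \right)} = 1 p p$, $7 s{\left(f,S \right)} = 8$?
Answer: $\frac{136800}{7} \approx 19543.0$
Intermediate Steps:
$s{\left(f,S \right)} = \frac{8}{7}$ ($s{\left(f,S \right)} = \frac{1}{7} \cdot 8 = \frac{8}{7}$)
$G{\left(p \right)} = p^{2}$ ($G{\left(p \right)} = p p = p^{2}$)
$\left(219 + G{\left(B{\left(-7,-4 \right)} \right)}\right) \left(g{\left(4^{2},-69 \right)} + s{\left(-54,52 \right)}\right) = \left(219 + 9^{2}\right) \left(\left(-5 - -69\right) + \frac{8}{7}\right) = \left(219 + 81\right) \left(\left(-5 + 69\right) + \frac{8}{7}\right) = 300 \left(64 + \frac{8}{7}\right) = 300 \cdot \frac{456}{7} = \frac{136800}{7}$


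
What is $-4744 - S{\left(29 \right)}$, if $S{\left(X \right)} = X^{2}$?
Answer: $-5585$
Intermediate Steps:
$-4744 - S{\left(29 \right)} = -4744 - 29^{2} = -4744 - 841 = -5585$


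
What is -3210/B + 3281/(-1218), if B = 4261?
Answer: -17890121/5189898 ≈ -3.4471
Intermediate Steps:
-3210/B + 3281/(-1218) = -3210/4261 + 3281/(-1218) = -3210*1/4261 + 3281*(-1/1218) = -3210/4261 - 3281/1218 = -17890121/5189898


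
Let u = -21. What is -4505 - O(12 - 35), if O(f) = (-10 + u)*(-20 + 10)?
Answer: -4815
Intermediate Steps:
O(f) = 310 (O(f) = (-10 - 21)*(-20 + 10) = -31*(-10) = 310)
-4505 - O(12 - 35) = -4505 - 1*310 = -4505 - 310 = -4815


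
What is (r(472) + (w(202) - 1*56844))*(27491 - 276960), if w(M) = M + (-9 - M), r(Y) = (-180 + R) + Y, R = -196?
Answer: 14159112033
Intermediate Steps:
r(Y) = -376 + Y (r(Y) = (-180 - 196) + Y = -376 + Y)
w(M) = -9
(r(472) + (w(202) - 1*56844))*(27491 - 276960) = ((-376 + 472) + (-9 - 1*56844))*(27491 - 276960) = (96 + (-9 - 56844))*(-249469) = (96 - 56853)*(-249469) = -56757*(-249469) = 14159112033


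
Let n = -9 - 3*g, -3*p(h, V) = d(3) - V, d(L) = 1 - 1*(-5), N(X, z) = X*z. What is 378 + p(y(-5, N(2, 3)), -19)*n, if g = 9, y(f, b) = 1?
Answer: 678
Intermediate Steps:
d(L) = 6 (d(L) = 1 + 5 = 6)
p(h, V) = -2 + V/3 (p(h, V) = -(6 - V)/3 = -2 + V/3)
n = -36 (n = -9 - 3*9 = -9 - 27 = -36)
378 + p(y(-5, N(2, 3)), -19)*n = 378 + (-2 + (⅓)*(-19))*(-36) = 378 + (-2 - 19/3)*(-36) = 378 - 25/3*(-36) = 378 + 300 = 678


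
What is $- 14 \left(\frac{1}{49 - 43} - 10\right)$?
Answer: $\frac{413}{3} \approx 137.67$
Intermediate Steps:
$- 14 \left(\frac{1}{49 - 43} - 10\right) = - 14 \left(\frac{1}{6} - 10\right) = \left(-14\right) \left(- \frac{59}{6}\right) = \frac{413}{3}$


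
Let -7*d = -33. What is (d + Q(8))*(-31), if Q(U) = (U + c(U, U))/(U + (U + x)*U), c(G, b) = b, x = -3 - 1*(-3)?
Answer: -9641/63 ≈ -153.03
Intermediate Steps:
x = 0 (x = -3 + 3 = 0)
d = 33/7 (d = -⅐*(-33) = 33/7 ≈ 4.7143)
Q(U) = 2*U/(U + U²) (Q(U) = (U + U)/(U + (U + 0)*U) = (2*U)/(U + U*U) = (2*U)/(U + U²) = 2*U/(U + U²))
(d + Q(8))*(-31) = (33/7 + 2/(1 + 8))*(-31) = (33/7 + 2/9)*(-31) = (311/63)*(-31) = -9641/63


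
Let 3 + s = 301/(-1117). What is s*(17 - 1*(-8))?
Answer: -91300/1117 ≈ -81.737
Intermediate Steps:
s = -3652/1117 (s = -3 + 301/(-1117) = -3 + 301*(-1/1117) = -3 - 301/1117 = -3652/1117 ≈ -3.2695)
s*(17 - 1*(-8)) = -3652*(17 - 1*(-8))/1117 = -3652*(17 + 8)/1117 = -3652/1117*25 = -91300/1117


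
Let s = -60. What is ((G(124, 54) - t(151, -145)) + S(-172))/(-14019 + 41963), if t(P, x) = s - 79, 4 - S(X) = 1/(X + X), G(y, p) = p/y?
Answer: 1529627/297994816 ≈ 0.0051331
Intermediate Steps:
S(X) = 4 - 1/(2*X) (S(X) = 4 - 1/(X + X) = 4 - 1/(2*X))
t(P, x) = -139 (t(P, x) = -60 - 79 = -139)
((G(124, 54) - t(151, -145)) + S(-172))/(-14019 + 41963) = ((54/124 - 1*(-139)) + (4 - 1/2/(-172)))/(-14019 + 41963) = ((54*(1/124) + 139) + (4 - 1/2*(-1/172)))/27944 = ((27/62 + 139) + (4 + 1/344))*(1/27944) = (8645/62 + 1377/344)*(1/27944) = (1529627/10664)*(1/27944) = 1529627/297994816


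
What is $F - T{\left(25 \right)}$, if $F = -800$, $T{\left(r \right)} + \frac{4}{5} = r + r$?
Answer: $- \frac{4246}{5} \approx -849.2$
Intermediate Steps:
$T{\left(r \right)} = - \frac{4}{5} + 2 r$ ($T{\left(r \right)} = - \frac{4}{5} + \left(r + r\right) = - \frac{4}{5} + 2 r$)
$F - T{\left(25 \right)} = -800 - \left(- \frac{4}{5} + 2 \cdot 25\right) = -800 - \left(- \frac{4}{5} + 50\right) = -800 - \frac{246}{5} = - \frac{4246}{5}$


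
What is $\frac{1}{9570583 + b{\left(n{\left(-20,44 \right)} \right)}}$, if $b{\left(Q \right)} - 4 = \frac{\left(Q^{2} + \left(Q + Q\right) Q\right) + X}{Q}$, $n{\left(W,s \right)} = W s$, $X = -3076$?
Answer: $\frac{220}{2104949109} \approx 1.0452 \cdot 10^{-7}$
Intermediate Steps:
$b{\left(Q \right)} = 4 + \frac{-3076 + 3 Q^{2}}{Q}$ ($b{\left(Q \right)} = 4 + \frac{\left(Q^{2} + \left(Q + Q\right) Q\right) - 3076}{Q} = 4 + \frac{\left(Q^{2} + 2 Q Q\right) - 3076}{Q} = 4 + \frac{\left(Q^{2} + 2 Q^{2}\right) - 3076}{Q} = 4 + \frac{3 Q^{2} - 3076}{Q} = 4 + \frac{-3076 + 3 Q^{2}}{Q}$)
$\frac{1}{9570583 + b{\left(n{\left(-20,44 \right)} \right)}} = \frac{1}{9570583 + \left(4 - \frac{3076}{\left(-20\right) 44} + 3 \left(\left(-20\right) 44\right)\right)} = \frac{1}{9570583 + \left(4 - \frac{3076}{-880} + 3 \left(-880\right)\right)} = \frac{1}{9570583 - \frac{579151}{220}} = \frac{1}{\frac{2104949109}{220}} = \frac{220}{2104949109}$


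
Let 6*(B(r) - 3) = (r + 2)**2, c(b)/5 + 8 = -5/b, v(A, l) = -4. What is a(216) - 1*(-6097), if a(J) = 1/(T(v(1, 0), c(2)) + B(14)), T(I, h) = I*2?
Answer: 688964/113 ≈ 6097.0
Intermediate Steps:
c(b) = -40 - 25/b (c(b) = -40 + 5*(-5/b) = -40 - 25/b)
T(I, h) = 2*I
B(r) = 3 + (2 + r)**2/6 (B(r) = 3 + (r + 2)**2/6 = 3 + (2 + r)**2/6)
a(J) = 3/113 (a(J) = 1/(2*(-4) + (3 + (2 + 14)**2/6)) = 1/(-8 + (3 + (1/6)*16**2)) = 1/(-8 + (3 + (1/6)*256)) = 1/(-8 + (3 + 128/3)) = 1/(-8 + 137/3) = 1/(113/3) = 3/113)
a(216) - 1*(-6097) = 3/113 - 1*(-6097) = 3/113 + 6097 = 688964/113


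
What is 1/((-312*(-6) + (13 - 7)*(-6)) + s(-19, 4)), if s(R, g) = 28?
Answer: 1/1864 ≈ 0.00053648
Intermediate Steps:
1/((-312*(-6) + (13 - 7)*(-6)) + s(-19, 4)) = 1/((-312*(-6) + (13 - 7)*(-6)) + 28) = 1/((1872 + 6*(-6)) + 28) = 1/((1872 - 36) + 28) = 1/(1836 + 28) = 1/1864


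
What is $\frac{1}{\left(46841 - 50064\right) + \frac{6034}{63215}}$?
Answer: $- \frac{63215}{203735911} \approx -0.00031028$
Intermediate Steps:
$\frac{1}{\left(46841 - 50064\right) + \frac{6034}{63215}} = \frac{1}{\left(46841 - 50064\right) + 6034 \cdot \frac{1}{63215}} = \frac{1}{-3223 + \frac{6034}{63215}} = \frac{1}{- \frac{203735911}{63215}} = - \frac{63215}{203735911}$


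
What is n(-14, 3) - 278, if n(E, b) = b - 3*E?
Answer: -233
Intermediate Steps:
n(-14, 3) - 278 = (3 - 3*(-14)) - 278 = (3 + 42) - 278 = 45 - 278 = -233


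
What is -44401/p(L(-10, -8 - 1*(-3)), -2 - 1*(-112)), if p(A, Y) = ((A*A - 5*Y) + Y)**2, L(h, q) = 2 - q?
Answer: -44401/152881 ≈ -0.29043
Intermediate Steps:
p(A, Y) = (A**2 - 4*Y)**2 (p(A, Y) = ((A**2 - 5*Y) + Y)**2 = (A**2 - 4*Y)**2)
-44401/p(L(-10, -8 - 1*(-3)), -2 - 1*(-112)) = -44401/((2 - (-8 - 1*(-3)))**2 - 4*(-2 - 1*(-112)))**2 = -44401/((2 - (-8 + 3))**2 - 4*(-2 + 112))**2 = -44401/((2 - 1*(-5))**2 - 4*110)**2 = -44401/((2 + 5)**2 - 440)**2 = -44401/(7**2 - 440)**2 = -44401/(49 - 440)**2 = -44401/((-391)**2) = -44401/152881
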